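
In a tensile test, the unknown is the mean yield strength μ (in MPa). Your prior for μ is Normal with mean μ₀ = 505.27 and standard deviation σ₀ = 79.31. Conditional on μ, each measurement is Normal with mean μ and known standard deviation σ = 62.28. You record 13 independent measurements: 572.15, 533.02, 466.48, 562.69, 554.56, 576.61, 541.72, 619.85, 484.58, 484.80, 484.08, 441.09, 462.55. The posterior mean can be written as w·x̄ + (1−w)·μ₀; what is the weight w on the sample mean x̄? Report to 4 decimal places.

0.9547

For Normal data with known variance σ², a Normal(μ₀, σ₀²) prior on μ is conjugate. Posterior precision = 1/σ₀² + n/σ²; posterior mean is the precision-weighted average of μ₀ and x̄.
σ₀² = 79.31² = 6290.0761, σ² = 62.28² = 3878.7984. Prior precision 1/σ₀² = 1/6290.0761; data precision n/σ² = 13/3878.7984.
w = (n/σ²)/(1/σ₀² + n/σ²) = n·σ₀²/(σ² + n·σ₀²) = 13·6290.0761/(3878.7984 + 13·6290.0761) = 81770.9893/85649.7877 = 0.9547.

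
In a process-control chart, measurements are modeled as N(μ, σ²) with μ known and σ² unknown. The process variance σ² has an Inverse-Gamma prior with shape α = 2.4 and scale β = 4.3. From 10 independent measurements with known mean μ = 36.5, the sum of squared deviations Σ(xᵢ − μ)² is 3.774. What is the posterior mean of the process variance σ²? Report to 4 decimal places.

With known mean μ and an Inverse-Gamma(α, β) prior on σ², the Normal likelihood is conjugate: posterior is Inv-Gamma(α + n/2, β + Σ(xᵢ−μ)²/2).
Posterior: Inv-Gamma(2.4 + 10/2, 4.3 + 3.774/2) = Inv-Gamma(7.40, 6.1870).
E[σ²|data] = β/(α−1) = 6.1870/6.40 = 0.9667.

0.9667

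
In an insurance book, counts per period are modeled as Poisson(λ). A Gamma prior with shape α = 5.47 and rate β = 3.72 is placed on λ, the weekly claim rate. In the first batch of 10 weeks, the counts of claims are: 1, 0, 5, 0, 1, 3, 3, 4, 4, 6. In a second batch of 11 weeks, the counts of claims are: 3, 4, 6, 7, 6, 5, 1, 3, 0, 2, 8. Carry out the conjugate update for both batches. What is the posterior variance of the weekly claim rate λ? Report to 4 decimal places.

0.1268

With a Gamma(shape α, rate β) prior, the Poisson likelihood is conjugate: the posterior is Gamma(α + ΣXᵢ, β + n).
Batch 1: sum of counts S = 27 over n = 10 weeks.
After batch 1: Gamma(α+S, β+n) = Gamma(5.47+27, 3.72+10) = Gamma(32.47, 13.72).
Batch 2: sum of counts S = 45 over n = 11 weeks.
After batch 2: Gamma(α+S, β+n) = Gamma(32.47+45, 13.72+11) = Gamma(77.47, 24.72).
Var = α/β² = 77.47/24.72² = 0.1268.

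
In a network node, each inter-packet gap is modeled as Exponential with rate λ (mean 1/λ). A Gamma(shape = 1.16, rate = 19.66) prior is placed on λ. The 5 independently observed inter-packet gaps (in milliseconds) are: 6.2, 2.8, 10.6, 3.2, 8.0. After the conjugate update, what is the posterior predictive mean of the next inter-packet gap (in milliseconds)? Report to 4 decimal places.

9.7791

With a Gamma(shape α, rate β) prior on the exponential rate λ, the posterior after n observations with total T = Σxᵢ is Gamma(α+n, β+T).
Sum of observations T = 30.8 milliseconds; n = 5.
Posterior: Gamma(1.16+5, 19.66+30.8) = Gamma(6.16, 50.46).
The predictive distribution for the next observation is Lomax; its mean is β/(α−1) = 50.46/5.16 = 9.7791.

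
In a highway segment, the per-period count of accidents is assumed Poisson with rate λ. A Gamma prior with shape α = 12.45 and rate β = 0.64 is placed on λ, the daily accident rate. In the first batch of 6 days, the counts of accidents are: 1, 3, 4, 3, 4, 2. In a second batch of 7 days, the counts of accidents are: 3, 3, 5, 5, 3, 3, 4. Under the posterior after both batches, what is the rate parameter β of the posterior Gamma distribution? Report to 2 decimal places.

With a Gamma(shape α, rate β) prior, the Poisson likelihood is conjugate: the posterior is Gamma(α + ΣXᵢ, β + n).
Batch 1: sum of counts S = 17 over n = 6 days.
After batch 1: Gamma(α+S, β+n) = Gamma(12.45+17, 0.64+6) = Gamma(29.45, 6.64).
Batch 2: sum of counts S = 26 over n = 7 days.
After batch 2: Gamma(α+S, β+n) = Gamma(29.45+26, 6.64+7) = Gamma(55.45, 13.64).
Posterior β = 13.64.

13.64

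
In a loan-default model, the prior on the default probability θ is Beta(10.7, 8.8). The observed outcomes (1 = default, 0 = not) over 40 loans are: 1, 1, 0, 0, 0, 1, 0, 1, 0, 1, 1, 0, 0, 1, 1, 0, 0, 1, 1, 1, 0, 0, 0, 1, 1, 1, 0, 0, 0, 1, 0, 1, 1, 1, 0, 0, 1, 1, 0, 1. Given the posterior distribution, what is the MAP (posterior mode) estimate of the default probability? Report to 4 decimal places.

The Beta prior is conjugate to a Binomial/Bernoulli likelihood; the update adds successes to α and failures to β.
Posterior: Beta(α+k, β+n−k) = Beta(10.7+21, 8.8+19) = Beta(31.7, 27.8).
Mode of Beta(a,b) for a,b>1 is (a−1)/(a+b−2) = 30.7/57.5 = 0.5339.

0.5339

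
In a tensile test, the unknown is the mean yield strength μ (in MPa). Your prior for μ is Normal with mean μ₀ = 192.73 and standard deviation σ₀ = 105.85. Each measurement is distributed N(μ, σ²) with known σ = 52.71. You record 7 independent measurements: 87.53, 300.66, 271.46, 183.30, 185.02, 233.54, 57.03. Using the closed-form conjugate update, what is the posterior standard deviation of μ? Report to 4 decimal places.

19.5787

For Normal data with known variance σ², a Normal(μ₀, σ₀²) prior on μ is conjugate. Posterior precision = 1/σ₀² + n/σ²; posterior mean is the precision-weighted average of μ₀ and x̄.
σ₀² = 105.85² = 11204.2225, σ² = 52.71² = 2778.3441; σ² + n·σ₀² = 2778.3441 + 7·11204.2225 = 81207.9016.
Posterior precision = 1/σ₀² + n/σ² = 1/11204.2225 + 7/2778.3441 = (σ² + n·σ₀²)/(σ₀²σ²) = 81207.9016/(11204.2225·2778.3441); posterior variance σₙ² = σ₀²σ²/(σ² + n·σ₀²) = 11204.2225·2778.3441/81207.9016 = 383.327051.
Posterior SD = √σₙ² = √(11204.2225·2778.3441/81207.9016) = 19.5787.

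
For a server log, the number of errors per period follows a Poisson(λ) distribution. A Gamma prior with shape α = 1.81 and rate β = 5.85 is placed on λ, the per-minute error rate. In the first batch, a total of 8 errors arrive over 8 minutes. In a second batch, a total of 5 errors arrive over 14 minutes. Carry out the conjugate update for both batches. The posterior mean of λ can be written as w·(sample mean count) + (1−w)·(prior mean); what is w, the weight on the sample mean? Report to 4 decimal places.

With a Gamma(shape α, rate β) prior, the Poisson likelihood is conjugate: the posterior is Gamma(α + ΣXᵢ, β + n).
Total number of minutes: n = 8 + 14 = 22.
Posterior mean = (α₀+S)/(β₀+n) = [n/(β₀+n)]·(S/n) + [β₀/(β₀+n)]·(α₀/β₀), so only n and β₀ enter the weight.
Weight on data w = n/(β₀+n) = 22/(5.85+22) = 22/27.85 = 0.7899.

0.7899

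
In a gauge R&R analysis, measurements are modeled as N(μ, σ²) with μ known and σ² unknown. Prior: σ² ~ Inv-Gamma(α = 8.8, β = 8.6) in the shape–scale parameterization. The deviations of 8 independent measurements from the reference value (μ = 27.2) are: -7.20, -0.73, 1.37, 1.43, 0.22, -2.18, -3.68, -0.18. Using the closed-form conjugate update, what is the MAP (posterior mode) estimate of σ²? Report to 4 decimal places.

3.3286

With known mean μ and an Inverse-Gamma(α, β) prior on σ², the Normal likelihood is conjugate: posterior is Inv-Gamma(α + n/2, β + Σ(xᵢ−μ)²/2).
Σ(xᵢ−μ)² = (-7.20)² + (-0.73)² + (1.37)² + (1.43)² + (0.22)² + (-2.18)² + (-3.68)² + (-0.18)² = 74.6703.
Posterior: Inv-Gamma(8.8 + 8/2, 8.6 + 74.6703/2) = Inv-Gamma(12.80, 45.93515).
Mode = β/(α+1) = 45.93515/13.80 = 3.3286.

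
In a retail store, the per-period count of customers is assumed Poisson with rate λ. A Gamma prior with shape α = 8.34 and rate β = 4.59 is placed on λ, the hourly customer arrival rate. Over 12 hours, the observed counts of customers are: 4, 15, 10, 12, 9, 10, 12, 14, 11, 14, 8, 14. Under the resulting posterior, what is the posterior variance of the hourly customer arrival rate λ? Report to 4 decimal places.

0.5135

With a Gamma(shape α, rate β) prior, the Poisson likelihood is conjugate: the posterior is Gamma(α + ΣXᵢ, β + n).
Sum of counts S = 133 over n = 12 hours.
Posterior: Gamma(α+S, β+n) = Gamma(8.34+133, 4.59+12) = Gamma(141.34, 16.59).
Var = α/β² = 141.34/16.59² = 0.5135.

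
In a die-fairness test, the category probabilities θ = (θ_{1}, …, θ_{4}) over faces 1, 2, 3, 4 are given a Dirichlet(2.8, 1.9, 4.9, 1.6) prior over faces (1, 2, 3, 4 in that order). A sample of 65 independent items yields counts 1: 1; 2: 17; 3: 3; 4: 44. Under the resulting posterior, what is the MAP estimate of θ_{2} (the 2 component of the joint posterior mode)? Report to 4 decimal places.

0.2479

The Dirichlet prior is conjugate to the Multinomial likelihood: each posterior αⱼ = prior αⱼ + observed count nⱼ.
Posterior concentration: (3.8, 18.9, 7.9, 45.6), total = 76.2.
Joint mode component: (α_{2}−1)/(Σα−K) = 17.9/72.2 = 0.2479.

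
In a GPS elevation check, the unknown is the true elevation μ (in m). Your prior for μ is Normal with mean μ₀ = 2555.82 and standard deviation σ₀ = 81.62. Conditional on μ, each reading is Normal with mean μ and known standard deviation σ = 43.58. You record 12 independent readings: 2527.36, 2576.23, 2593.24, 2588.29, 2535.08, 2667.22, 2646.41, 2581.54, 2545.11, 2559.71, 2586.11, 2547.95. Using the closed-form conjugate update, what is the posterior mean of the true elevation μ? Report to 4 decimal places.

2578.9708

For Normal data with known variance σ², a Normal(μ₀, σ₀²) prior on μ is conjugate. Posterior precision = 1/σ₀² + n/σ²; posterior mean is the precision-weighted average of μ₀ and x̄.
Σxᵢ = 2527.36 + 2576.23 + 2593.24 + 2588.29 + 2535.08 + 2667.22 + 2646.41 + 2581.54 + 2545.11 + 2559.71 + 2586.11 + 2547.95 = 30954.25, so n·x̄ = 30954.25.
σ₀² = 81.62² = 6661.8244, σ² = 43.58² = 1899.2164; σ² + n·σ₀² = 1899.2164 + 12·6661.8244 = 81841.1092.
Posterior mean = (μ₀/σ₀² + n·x̄/σ²)/(1/σ₀² + n/σ²) = (σ²·μ₀ + σ₀²·n·x̄)/(σ² + n·σ₀²) = (1899.2164·2555.82 + 6661.8244·30954.25)/81841.1092 = 211065833.193148/81841.1092 = 2578.9708.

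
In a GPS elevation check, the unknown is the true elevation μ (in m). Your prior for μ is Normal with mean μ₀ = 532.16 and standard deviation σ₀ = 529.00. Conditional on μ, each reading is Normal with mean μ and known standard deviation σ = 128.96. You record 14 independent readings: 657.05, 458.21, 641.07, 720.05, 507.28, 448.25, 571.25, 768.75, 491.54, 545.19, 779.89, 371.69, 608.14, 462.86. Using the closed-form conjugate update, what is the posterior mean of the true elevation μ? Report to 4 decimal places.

For Normal data with known variance σ², a Normal(μ₀, σ₀²) prior on μ is conjugate. Posterior precision = 1/σ₀² + n/σ²; posterior mean is the precision-weighted average of μ₀ and x̄.
Σxᵢ = 657.05 + 458.21 + 641.07 + 720.05 + 507.28 + 448.25 + 571.25 + 768.75 + 491.54 + 545.19 + 779.89 + 371.69 + 608.14 + 462.86 = 8031.22, so n·x̄ = 8031.22.
σ₀² = 529.00² = 279841, σ² = 128.96² = 16630.6816; σ² + n·σ₀² = 16630.6816 + 14·279841 = 3934404.6816.
Posterior mean = (μ₀/σ₀² + n·x̄/σ²)/(1/σ₀² + n/σ²) = (σ²·μ₀ + σ₀²·n·x̄)/(σ² + n·σ₀²) = (16630.6816·532.16 + 279841·8031.22)/3934404.6816 = 2256314819.540256/3934404.6816 = 573.4832.

573.4832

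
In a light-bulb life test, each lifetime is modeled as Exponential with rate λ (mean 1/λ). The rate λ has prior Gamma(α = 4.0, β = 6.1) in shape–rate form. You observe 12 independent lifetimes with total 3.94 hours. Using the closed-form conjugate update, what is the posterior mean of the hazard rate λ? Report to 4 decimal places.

With a Gamma(shape α, rate β) prior on the exponential rate λ, the posterior after n observations with total T = Σxᵢ is Gamma(α+n, β+T).
Posterior: Gamma(4.0+12, 6.1+3.94) = Gamma(16.0, 10.04).
Posterior mean of λ = α/β = 16.0/10.04 = 1.5936.

1.5936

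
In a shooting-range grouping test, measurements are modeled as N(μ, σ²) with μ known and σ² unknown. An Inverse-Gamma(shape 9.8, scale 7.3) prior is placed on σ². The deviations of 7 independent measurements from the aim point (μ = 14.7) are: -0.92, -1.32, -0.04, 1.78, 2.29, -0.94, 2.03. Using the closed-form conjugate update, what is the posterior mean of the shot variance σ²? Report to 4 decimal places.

With known mean μ and an Inverse-Gamma(α, β) prior on σ², the Normal likelihood is conjugate: posterior is Inv-Gamma(α + n/2, β + Σ(xᵢ−μ)²/2).
Σ(xᵢ−μ)² = (-0.92)² + (-1.32)² + (-0.04)² + (1.78)² + (2.29)² + (-0.94)² + (2.03)² = 16.0074.
Posterior: Inv-Gamma(9.8 + 7/2, 7.3 + 16.0074/2) = Inv-Gamma(13.30, 15.30370).
E[σ²|data] = β/(α−1) = 15.30370/12.30 = 1.2442.

1.2442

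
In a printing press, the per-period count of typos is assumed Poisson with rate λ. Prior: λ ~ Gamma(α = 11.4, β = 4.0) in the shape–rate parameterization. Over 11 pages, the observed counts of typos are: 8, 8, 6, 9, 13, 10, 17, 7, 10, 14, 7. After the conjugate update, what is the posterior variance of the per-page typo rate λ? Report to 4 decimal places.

0.5351

With a Gamma(shape α, rate β) prior, the Poisson likelihood is conjugate: the posterior is Gamma(α + ΣXᵢ, β + n).
Sum of counts S = 109 over n = 11 pages.
Posterior: Gamma(α+S, β+n) = Gamma(11.4+109, 4.0+11) = Gamma(120.4, 15.0).
Var = α/β² = 120.4/15.0² = 0.5351.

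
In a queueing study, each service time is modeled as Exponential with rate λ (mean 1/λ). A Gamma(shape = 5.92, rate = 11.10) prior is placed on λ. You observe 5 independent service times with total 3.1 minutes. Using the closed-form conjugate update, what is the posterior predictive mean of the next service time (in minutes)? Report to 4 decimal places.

1.4315

With a Gamma(shape α, rate β) prior on the exponential rate λ, the posterior after n observations with total T = Σxᵢ is Gamma(α+n, β+T).
Posterior: Gamma(5.92+5, 11.10+3.1) = Gamma(10.92, 14.20).
The predictive distribution for the next observation is Lomax; its mean is β/(α−1) = 14.20/9.92 = 1.4315.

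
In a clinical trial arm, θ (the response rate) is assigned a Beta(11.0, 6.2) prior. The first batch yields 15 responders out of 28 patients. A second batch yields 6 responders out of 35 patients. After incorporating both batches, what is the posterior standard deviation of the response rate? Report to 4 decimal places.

The Beta prior is conjugate to a Binomial/Bernoulli likelihood; the update adds successes to α and failures to β.
After batch 1: Beta(11.0+15, 6.2+13) = Beta(26.0, 19.2).
After batch 2: Beta(26.0+6, 19.2+29) = Beta(32.0, 48.2).
Var = αβ/((α+β)²(α+β+1)) = 32.0·48.2/(80.2²·81.2) = 0.00295320; SD = √0.00295320 = 0.0543.

0.0543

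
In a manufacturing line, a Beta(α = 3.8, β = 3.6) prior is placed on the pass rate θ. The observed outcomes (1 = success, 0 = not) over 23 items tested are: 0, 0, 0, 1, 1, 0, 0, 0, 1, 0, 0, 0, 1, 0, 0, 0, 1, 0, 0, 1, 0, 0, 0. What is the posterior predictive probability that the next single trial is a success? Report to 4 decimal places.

0.3224

The Beta prior is conjugate to a Binomial/Bernoulli likelihood; the update adds successes to α and failures to β.
Posterior: Beta(α+k, β+n−k) = Beta(3.8+6, 3.6+17) = Beta(9.8, 20.6).
For a single future Bernoulli trial, P(success | data) = α/(α+β) = 0.3224.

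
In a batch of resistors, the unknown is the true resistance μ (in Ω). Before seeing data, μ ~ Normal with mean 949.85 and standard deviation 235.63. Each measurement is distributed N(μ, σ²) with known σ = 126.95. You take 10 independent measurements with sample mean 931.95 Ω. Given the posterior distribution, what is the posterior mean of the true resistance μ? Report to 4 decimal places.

932.4549

For Normal data with known variance σ², a Normal(μ₀, σ₀²) prior on μ is conjugate. Posterior precision = 1/σ₀² + n/σ²; posterior mean is the precision-weighted average of μ₀ and x̄.
n·x̄ = 10·931.95 = 9319.5.
σ₀² = 235.63² = 55521.4969, σ² = 126.95² = 16116.3025; σ² + n·σ₀² = 16116.3025 + 10·55521.4969 = 571331.2715.
Posterior mean = (μ₀/σ₀² + n·x̄/σ²)/(1/σ₀² + n/σ²) = (σ²·μ₀ + σ₀²·n·x̄)/(σ² + n·σ₀²) = (16116.3025·949.85 + 55521.4969·9319.5)/571331.2715 = 532740660.289175/571331.2715 = 932.4549.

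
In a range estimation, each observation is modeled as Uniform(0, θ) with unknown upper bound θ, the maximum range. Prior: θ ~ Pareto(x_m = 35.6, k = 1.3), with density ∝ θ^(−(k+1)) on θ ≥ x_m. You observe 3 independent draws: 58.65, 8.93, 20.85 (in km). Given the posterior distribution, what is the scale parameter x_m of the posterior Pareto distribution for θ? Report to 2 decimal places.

A Pareto(scale x_m, shape k) prior on the upper bound θ of Uniform(0, θ) is conjugate: posterior is Pareto(max(x_m, max xᵢ), k + n).
Sample maximum = 58.65; prior scale x_m = 35.6 → posterior scale = max = 58.65.
Posterior shape = 1.3 + 3 = 4.3.
Posterior scale x_m = 58.65.

58.65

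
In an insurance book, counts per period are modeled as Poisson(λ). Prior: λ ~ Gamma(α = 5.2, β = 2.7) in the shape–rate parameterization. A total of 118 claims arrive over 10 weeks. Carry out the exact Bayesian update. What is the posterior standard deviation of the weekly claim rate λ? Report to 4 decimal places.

0.8740

With a Gamma(shape α, rate β) prior, the Poisson likelihood is conjugate: the posterior is Gamma(α + ΣXᵢ, β + n).
Posterior: Gamma(α+S, β+n) = Gamma(5.2+118, 2.7+10) = Gamma(123.2, 12.7).
SD = √α/β = √123.2/12.7 = 0.8740.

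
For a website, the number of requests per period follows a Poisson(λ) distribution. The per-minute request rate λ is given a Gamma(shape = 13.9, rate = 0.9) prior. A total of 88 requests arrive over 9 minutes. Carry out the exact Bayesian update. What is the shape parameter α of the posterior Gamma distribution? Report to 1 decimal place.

101.9

With a Gamma(shape α, rate β) prior, the Poisson likelihood is conjugate: the posterior is Gamma(α + ΣXᵢ, β + n).
Posterior: Gamma(α+S, β+n) = Gamma(13.9+88, 0.9+9) = Gamma(101.9, 9.9).
Posterior α = 101.9.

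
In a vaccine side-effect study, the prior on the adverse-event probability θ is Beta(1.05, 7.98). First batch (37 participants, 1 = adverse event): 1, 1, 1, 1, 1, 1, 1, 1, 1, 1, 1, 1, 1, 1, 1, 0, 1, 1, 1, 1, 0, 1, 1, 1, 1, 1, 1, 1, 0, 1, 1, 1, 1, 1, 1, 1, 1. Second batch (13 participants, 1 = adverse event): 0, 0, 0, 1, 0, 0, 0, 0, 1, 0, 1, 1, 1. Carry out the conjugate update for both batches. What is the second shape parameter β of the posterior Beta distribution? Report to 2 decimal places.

The Beta prior is conjugate to a Binomial/Bernoulli likelihood; the update adds successes to α and failures to β.
After batch 1: Beta(1.05+34, 7.98+3) = Beta(35.05, 10.98).
After batch 2: Beta(35.05+5, 10.98+8) = Beta(40.05, 18.98).
Posterior β = 18.98.

18.98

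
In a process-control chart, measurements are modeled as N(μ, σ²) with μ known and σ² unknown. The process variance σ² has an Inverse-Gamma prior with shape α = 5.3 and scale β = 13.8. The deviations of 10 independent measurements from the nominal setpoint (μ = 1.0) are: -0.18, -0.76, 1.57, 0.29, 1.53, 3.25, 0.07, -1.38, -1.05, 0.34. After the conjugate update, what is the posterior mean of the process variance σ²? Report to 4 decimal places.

With known mean μ and an Inverse-Gamma(α, β) prior on σ², the Normal likelihood is conjugate: posterior is Inv-Gamma(α + n/2, β + Σ(xᵢ−μ)²/2).
Σ(xᵢ−μ)² = (-0.18)² + (-0.76)² + (1.57)² + (0.29)² + (1.53)² + (3.25)² + (0.07)² + (-1.38)² + (-1.05)² + (0.34)² = 19.1898.
Posterior: Inv-Gamma(5.3 + 10/2, 13.8 + 19.1898/2) = Inv-Gamma(10.30, 23.39490).
E[σ²|data] = β/(α−1) = 23.39490/9.30 = 2.5156.

2.5156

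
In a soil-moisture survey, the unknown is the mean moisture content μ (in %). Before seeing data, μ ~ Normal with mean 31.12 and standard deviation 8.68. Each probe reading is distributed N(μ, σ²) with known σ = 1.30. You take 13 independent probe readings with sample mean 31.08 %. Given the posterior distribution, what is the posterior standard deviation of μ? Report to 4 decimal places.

0.3602

For Normal data with known variance σ², a Normal(μ₀, σ₀²) prior on μ is conjugate. Posterior precision = 1/σ₀² + n/σ²; posterior mean is the precision-weighted average of μ₀ and x̄.
σ₀² = 8.68² = 75.3424, σ² = 1.30² = 1.69; σ² + n·σ₀² = 1.69 + 13·75.3424 = 981.1412.
Posterior precision = 1/σ₀² + n/σ² = 1/75.3424 + 13/1.69 = (σ² + n·σ₀²)/(σ₀²σ²) = 981.1412/(75.3424·1.69); posterior variance σₙ² = σ₀²σ²/(σ² + n·σ₀²) = 75.3424·1.69/981.1412 = 0.129776.
Posterior SD = √σₙ² = √(75.3424·1.69/981.1412) = 0.3602.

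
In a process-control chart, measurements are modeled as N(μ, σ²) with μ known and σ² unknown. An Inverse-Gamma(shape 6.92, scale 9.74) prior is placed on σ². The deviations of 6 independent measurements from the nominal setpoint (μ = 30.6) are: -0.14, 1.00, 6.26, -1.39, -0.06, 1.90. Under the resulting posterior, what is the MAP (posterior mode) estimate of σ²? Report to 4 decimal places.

2.9869

With known mean μ and an Inverse-Gamma(α, β) prior on σ², the Normal likelihood is conjugate: posterior is Inv-Gamma(α + n/2, β + Σ(xᵢ−μ)²/2).
Σ(xᵢ−μ)² = (-0.14)² + (1.00)² + (6.26)² + (-1.39)² + (-0.06)² + (1.90)² = 45.7529.
Posterior: Inv-Gamma(6.92 + 6/2, 9.74 + 45.7529/2) = Inv-Gamma(9.92, 32.61645).
Mode = β/(α+1) = 32.61645/10.92 = 2.9869.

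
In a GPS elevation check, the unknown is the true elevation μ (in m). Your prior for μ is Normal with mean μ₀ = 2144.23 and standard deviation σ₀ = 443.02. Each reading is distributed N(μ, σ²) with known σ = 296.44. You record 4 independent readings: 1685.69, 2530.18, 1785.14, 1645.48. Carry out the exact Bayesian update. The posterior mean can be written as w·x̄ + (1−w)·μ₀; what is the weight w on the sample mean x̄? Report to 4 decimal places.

For Normal data with known variance σ², a Normal(μ₀, σ₀²) prior on μ is conjugate. Posterior precision = 1/σ₀² + n/σ²; posterior mean is the precision-weighted average of μ₀ and x̄.
σ₀² = 443.02² = 196266.7204, σ² = 296.44² = 87876.6736. Prior precision 1/σ₀² = 1/196266.7204; data precision n/σ² = 4/87876.6736.
w = (n/σ²)/(1/σ₀² + n/σ²) = n·σ₀²/(σ² + n·σ₀²) = 4·196266.7204/(87876.6736 + 4·196266.7204) = 785066.8816/872943.5552 = 0.8993.

0.8993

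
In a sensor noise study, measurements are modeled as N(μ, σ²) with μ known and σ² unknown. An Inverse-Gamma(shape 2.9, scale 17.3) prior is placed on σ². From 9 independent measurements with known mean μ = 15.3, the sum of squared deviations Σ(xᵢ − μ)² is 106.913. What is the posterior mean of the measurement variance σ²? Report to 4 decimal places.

With known mean μ and an Inverse-Gamma(α, β) prior on σ², the Normal likelihood is conjugate: posterior is Inv-Gamma(α + n/2, β + Σ(xᵢ−μ)²/2).
Posterior: Inv-Gamma(2.9 + 9/2, 17.3 + 106.913/2) = Inv-Gamma(7.40, 70.7565).
E[σ²|data] = β/(α−1) = 70.7565/6.40 = 11.0557.

11.0557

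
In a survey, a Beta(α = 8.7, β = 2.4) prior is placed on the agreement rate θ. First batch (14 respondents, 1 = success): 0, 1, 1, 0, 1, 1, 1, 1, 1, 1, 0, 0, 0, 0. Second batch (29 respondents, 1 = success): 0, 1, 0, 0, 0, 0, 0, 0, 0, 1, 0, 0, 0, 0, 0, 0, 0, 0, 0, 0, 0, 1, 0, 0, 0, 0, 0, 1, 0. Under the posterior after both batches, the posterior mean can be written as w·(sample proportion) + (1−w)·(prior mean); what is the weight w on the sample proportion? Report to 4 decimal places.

The Beta prior is conjugate to a Binomial/Bernoulli likelihood; the update adds successes to α and failures to β.
Total number of respondents: n = 14 + 29 = 43.
Posterior mean = (α₀+k)/(α₀+β₀+n) = [n/(α₀+β₀+n)]·(k/n) + [(α₀+β₀)/(α₀+β₀+n)]·α₀/(α₀+β₀), so only n and the prior enter the weight.
The weight on the data is w = n/(α₀+β₀+n) = 43/(8.7+2.4+43) = 43/54.1 = 0.7948.

0.7948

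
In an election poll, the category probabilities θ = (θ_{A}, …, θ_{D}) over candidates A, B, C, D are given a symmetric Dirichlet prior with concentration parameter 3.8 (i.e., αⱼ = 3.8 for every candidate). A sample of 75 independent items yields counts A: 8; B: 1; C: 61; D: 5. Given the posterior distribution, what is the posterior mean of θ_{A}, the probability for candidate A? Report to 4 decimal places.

0.1308

The Dirichlet prior is conjugate to the Multinomial likelihood: each posterior αⱼ = prior αⱼ + observed count nⱼ.
Posterior concentration: (11.8, 4.8, 64.8, 8.8), total = 90.2.
E[θ_{A}|data] = α_{A}/Σα = 11.8/90.2 = 0.1308.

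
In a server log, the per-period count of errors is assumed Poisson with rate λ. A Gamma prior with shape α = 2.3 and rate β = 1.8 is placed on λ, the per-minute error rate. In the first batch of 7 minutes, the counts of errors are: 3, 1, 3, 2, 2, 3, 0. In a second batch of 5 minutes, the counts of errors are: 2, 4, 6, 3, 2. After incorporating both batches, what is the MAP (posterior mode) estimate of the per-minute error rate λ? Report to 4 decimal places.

With a Gamma(shape α, rate β) prior, the Poisson likelihood is conjugate: the posterior is Gamma(α + ΣXᵢ, β + n).
Batch 1: sum of counts S = 14 over n = 7 minutes.
After batch 1: Gamma(α+S, β+n) = Gamma(2.3+14, 1.8+7) = Gamma(16.3, 8.8).
Batch 2: sum of counts S = 17 over n = 5 minutes.
After batch 2: Gamma(α+S, β+n) = Gamma(16.3+17, 8.8+5) = Gamma(33.3, 13.8).
Mode of Gamma(α,β) for α≥1 is (α−1)/β = 32.3/13.8 = 2.3406.

2.3406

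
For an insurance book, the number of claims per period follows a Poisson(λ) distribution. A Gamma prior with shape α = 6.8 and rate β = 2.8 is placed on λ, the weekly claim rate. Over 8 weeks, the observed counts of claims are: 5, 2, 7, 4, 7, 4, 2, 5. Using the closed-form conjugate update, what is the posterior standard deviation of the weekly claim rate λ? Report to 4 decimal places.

With a Gamma(shape α, rate β) prior, the Poisson likelihood is conjugate: the posterior is Gamma(α + ΣXᵢ, β + n).
Sum of counts S = 36 over n = 8 weeks.
Posterior: Gamma(α+S, β+n) = Gamma(6.8+36, 2.8+8) = Gamma(42.8, 10.8).
SD = √α/β = √42.8/10.8 = 0.6058.

0.6058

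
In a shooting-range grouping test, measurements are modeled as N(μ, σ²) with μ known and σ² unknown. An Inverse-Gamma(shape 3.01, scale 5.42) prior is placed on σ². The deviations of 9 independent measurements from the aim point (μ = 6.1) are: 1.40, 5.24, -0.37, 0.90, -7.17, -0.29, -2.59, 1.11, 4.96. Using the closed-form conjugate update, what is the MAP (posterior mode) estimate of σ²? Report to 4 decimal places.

7.3584

With known mean μ and an Inverse-Gamma(α, β) prior on σ², the Normal likelihood is conjugate: posterior is Inv-Gamma(α + n/2, β + Σ(xᵢ−μ)²/2).
Σ(xᵢ−μ)² = (1.40)² + (5.24)² + (-0.37)² + (0.90)² + (-7.17)² + (-0.29)² + (-2.59)² + (1.11)² + (4.96)² = 114.3993.
Posterior: Inv-Gamma(3.01 + 9/2, 5.42 + 114.3993/2) = Inv-Gamma(7.51, 62.61965).
Mode = β/(α+1) = 62.61965/8.51 = 7.3584.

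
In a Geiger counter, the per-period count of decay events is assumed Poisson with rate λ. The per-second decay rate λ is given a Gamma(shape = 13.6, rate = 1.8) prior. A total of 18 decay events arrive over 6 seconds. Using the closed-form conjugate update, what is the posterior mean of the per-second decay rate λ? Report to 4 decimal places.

With a Gamma(shape α, rate β) prior, the Poisson likelihood is conjugate: the posterior is Gamma(α + ΣXᵢ, β + n).
Posterior: Gamma(α+S, β+n) = Gamma(13.6+18, 1.8+6) = Gamma(31.6, 7.8).
Posterior mean = α/β = 31.6/7.8 = 4.0513.

4.0513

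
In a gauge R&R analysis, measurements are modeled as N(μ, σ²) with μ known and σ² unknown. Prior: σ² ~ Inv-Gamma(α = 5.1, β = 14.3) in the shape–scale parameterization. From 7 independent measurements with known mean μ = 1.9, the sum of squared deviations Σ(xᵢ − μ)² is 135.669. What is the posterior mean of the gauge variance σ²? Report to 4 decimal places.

10.8072

With known mean μ and an Inverse-Gamma(α, β) prior on σ², the Normal likelihood is conjugate: posterior is Inv-Gamma(α + n/2, β + Σ(xᵢ−μ)²/2).
Posterior: Inv-Gamma(5.1 + 7/2, 14.3 + 135.669/2) = Inv-Gamma(8.60, 82.1345).
E[σ²|data] = β/(α−1) = 82.1345/7.60 = 10.8072.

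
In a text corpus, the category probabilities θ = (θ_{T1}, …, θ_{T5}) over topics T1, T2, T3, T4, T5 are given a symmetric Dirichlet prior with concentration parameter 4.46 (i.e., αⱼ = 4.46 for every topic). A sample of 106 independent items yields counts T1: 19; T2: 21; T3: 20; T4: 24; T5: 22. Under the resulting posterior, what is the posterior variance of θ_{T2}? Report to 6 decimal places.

0.001230

The Dirichlet prior is conjugate to the Multinomial likelihood: each posterior αⱼ = prior αⱼ + observed count nⱼ.
Posterior concentration: (23.46, 25.46, 24.46, 28.46, 26.46), total = 128.30.
Var[θ_j] = α_j(Σα−α_j)/((Σα)²(Σα+1)) = 25.46·102.84/(128.30²·129.30) = 0.001230.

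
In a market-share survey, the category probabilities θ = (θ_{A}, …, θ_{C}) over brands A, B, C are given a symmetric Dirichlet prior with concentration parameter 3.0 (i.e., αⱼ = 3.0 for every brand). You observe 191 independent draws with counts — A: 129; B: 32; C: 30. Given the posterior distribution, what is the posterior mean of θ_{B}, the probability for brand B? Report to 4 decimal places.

The Dirichlet prior is conjugate to the Multinomial likelihood: each posterior αⱼ = prior αⱼ + observed count nⱼ.
Posterior concentration: (132.0, 35.0, 33.0), total = 200.0.
E[θ_{B}|data] = α_{B}/Σα = 35.0/200.0 = 0.1750.

0.1750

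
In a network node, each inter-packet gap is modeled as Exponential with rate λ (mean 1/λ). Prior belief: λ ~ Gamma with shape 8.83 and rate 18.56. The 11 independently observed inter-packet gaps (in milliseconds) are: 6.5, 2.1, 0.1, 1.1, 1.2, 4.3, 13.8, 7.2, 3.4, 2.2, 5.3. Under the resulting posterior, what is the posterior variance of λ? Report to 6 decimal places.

With a Gamma(shape α, rate β) prior on the exponential rate λ, the posterior after n observations with total T = Σxᵢ is Gamma(α+n, β+T).
Sum of observations T = 47.2 milliseconds; n = 11.
Posterior: Gamma(8.83+11, 18.56+47.2) = Gamma(19.83, 65.76).
Var = α/β² = 0.004586.

0.004586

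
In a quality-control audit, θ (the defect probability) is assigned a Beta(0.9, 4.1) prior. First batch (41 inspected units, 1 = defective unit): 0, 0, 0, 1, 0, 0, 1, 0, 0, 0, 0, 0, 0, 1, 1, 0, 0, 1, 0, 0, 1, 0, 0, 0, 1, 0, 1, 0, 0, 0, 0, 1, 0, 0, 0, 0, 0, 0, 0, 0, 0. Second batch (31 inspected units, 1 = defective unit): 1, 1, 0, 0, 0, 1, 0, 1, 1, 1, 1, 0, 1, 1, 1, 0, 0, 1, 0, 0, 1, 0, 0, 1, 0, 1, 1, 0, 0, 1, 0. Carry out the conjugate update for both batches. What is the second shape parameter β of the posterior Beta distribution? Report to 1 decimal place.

51.1

The Beta prior is conjugate to a Binomial/Bernoulli likelihood; the update adds successes to α and failures to β.
After batch 1: Beta(0.9+9, 4.1+32) = Beta(9.9, 36.1).
After batch 2: Beta(9.9+16, 36.1+15) = Beta(25.9, 51.1).
Posterior β = 51.1.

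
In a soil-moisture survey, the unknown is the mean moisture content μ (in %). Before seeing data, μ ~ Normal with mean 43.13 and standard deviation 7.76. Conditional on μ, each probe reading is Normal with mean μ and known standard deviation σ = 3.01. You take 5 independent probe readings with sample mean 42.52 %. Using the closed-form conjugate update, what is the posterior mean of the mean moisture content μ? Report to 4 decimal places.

42.5378

For Normal data with known variance σ², a Normal(μ₀, σ₀²) prior on μ is conjugate. Posterior precision = 1/σ₀² + n/σ²; posterior mean is the precision-weighted average of μ₀ and x̄.
n·x̄ = 5·42.52 = 212.6.
σ₀² = 7.76² = 60.2176, σ² = 3.01² = 9.0601; σ² + n·σ₀² = 9.0601 + 5·60.2176 = 310.1481.
Posterior mean = (μ₀/σ₀² + n·x̄/σ²)/(1/σ₀² + n/σ²) = (σ²·μ₀ + σ₀²·n·x̄)/(σ² + n·σ₀²) = (9.0601·43.13 + 60.2176·212.6)/310.1481 = 13193.023873/310.1481 = 42.5378.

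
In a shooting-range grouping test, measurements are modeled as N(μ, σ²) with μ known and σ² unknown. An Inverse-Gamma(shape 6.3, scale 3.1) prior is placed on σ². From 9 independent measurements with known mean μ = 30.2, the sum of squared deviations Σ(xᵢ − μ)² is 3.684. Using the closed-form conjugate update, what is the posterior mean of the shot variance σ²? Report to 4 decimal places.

0.5043

With known mean μ and an Inverse-Gamma(α, β) prior on σ², the Normal likelihood is conjugate: posterior is Inv-Gamma(α + n/2, β + Σ(xᵢ−μ)²/2).
Posterior: Inv-Gamma(6.3 + 9/2, 3.1 + 3.684/2) = Inv-Gamma(10.80, 4.9420).
E[σ²|data] = β/(α−1) = 4.9420/9.80 = 0.5043.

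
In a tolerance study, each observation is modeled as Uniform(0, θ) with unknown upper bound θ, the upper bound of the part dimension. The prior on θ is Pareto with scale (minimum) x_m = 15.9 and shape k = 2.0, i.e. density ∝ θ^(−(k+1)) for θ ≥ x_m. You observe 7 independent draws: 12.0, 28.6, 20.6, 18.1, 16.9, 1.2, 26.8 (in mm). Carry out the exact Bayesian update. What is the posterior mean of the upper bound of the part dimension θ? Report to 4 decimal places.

A Pareto(scale x_m, shape k) prior on the upper bound θ of Uniform(0, θ) is conjugate: posterior is Pareto(max(x_m, max xᵢ), k + n).
Sample maximum = 28.6; prior scale x_m = 15.9 → posterior scale = max = 28.6.
Posterior shape = 2.0 + 7 = 9.0.
E[θ|data] = k·x_m/(k−1) = 9.0·28.6/8.0 = 32.1750.

32.1750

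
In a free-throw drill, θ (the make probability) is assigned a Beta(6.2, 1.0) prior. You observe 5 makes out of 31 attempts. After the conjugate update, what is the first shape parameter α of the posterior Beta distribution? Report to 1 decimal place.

11.2

The Beta prior is conjugate to a Binomial/Bernoulli likelihood; the update adds successes to α and failures to β.
Posterior: Beta(α+k, β+n−k) = Beta(6.2+5, 1.0+26) = Beta(11.2, 27.0).
Posterior α = 11.2.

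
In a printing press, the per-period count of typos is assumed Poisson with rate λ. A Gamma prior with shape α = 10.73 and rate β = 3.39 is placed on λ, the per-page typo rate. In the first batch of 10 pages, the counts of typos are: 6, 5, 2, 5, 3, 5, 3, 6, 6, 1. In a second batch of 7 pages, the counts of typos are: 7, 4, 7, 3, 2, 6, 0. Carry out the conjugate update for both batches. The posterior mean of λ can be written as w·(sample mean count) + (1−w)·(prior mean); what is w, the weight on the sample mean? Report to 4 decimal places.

0.8337

With a Gamma(shape α, rate β) prior, the Poisson likelihood is conjugate: the posterior is Gamma(α + ΣXᵢ, β + n).
Total number of pages: n = 10 + 7 = 17.
Posterior mean = (α₀+S)/(β₀+n) = [n/(β₀+n)]·(S/n) + [β₀/(β₀+n)]·(α₀/β₀), so only n and β₀ enter the weight.
Weight on data w = n/(β₀+n) = 17/(3.39+17) = 17/20.39 = 0.8337.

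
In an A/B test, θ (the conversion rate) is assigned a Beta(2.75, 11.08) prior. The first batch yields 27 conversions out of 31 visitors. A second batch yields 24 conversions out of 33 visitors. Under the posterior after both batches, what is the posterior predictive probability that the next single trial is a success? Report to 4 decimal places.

The Beta prior is conjugate to a Binomial/Bernoulli likelihood; the update adds successes to α and failures to β.
After batch 1: Beta(2.75+27, 11.08+4) = Beta(29.75, 15.08).
After batch 2: Beta(29.75+24, 15.08+9) = Beta(53.75, 24.08).
For a single future Bernoulli trial, P(success | data) = α/(α+β) = 0.6906.

0.6906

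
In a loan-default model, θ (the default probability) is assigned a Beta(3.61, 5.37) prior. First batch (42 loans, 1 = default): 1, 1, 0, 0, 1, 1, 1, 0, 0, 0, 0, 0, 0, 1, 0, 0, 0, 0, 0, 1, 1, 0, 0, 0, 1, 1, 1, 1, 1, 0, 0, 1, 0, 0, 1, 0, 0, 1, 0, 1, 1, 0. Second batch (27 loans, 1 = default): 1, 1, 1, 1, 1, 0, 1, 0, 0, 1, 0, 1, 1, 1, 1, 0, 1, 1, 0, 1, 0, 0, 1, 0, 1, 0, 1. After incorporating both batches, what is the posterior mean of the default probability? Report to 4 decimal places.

0.4951

The Beta prior is conjugate to a Binomial/Bernoulli likelihood; the update adds successes to α and failures to β.
After batch 1: Beta(3.61+18, 5.37+24) = Beta(21.61, 29.37).
After batch 2: Beta(21.61+17, 29.37+10) = Beta(38.61, 39.37).
Posterior mean = α/(α+β) = 38.61/77.98 = 0.4951.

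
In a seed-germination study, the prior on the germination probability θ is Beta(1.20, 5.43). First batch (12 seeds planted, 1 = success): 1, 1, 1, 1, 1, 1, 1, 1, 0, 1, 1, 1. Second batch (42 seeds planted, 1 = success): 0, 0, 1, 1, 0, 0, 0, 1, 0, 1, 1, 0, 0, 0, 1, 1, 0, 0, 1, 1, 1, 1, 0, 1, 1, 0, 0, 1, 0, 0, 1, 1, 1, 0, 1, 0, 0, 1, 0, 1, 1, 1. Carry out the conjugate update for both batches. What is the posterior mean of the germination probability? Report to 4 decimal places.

0.5641

The Beta prior is conjugate to a Binomial/Bernoulli likelihood; the update adds successes to α and failures to β.
After batch 1: Beta(1.20+11, 5.43+1) = Beta(12.20, 6.43).
After batch 2: Beta(12.20+22, 6.43+20) = Beta(34.20, 26.43).
Posterior mean = α/(α+β) = 34.20/60.63 = 0.5641.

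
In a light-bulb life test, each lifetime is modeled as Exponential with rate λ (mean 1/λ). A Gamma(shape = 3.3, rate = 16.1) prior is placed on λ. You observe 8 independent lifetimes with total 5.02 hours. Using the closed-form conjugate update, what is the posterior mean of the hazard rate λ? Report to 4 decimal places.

With a Gamma(shape α, rate β) prior on the exponential rate λ, the posterior after n observations with total T = Σxᵢ is Gamma(α+n, β+T).
Posterior: Gamma(3.3+8, 16.1+5.02) = Gamma(11.3, 21.12).
Posterior mean of λ = α/β = 11.3/21.12 = 0.5350.

0.5350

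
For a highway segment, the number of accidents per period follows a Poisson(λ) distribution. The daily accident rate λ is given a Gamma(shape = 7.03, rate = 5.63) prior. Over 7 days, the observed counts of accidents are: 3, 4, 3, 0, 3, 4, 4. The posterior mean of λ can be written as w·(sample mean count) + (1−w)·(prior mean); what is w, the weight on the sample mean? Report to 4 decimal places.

0.5542

With a Gamma(shape α, rate β) prior, the Poisson likelihood is conjugate: the posterior is Gamma(α + ΣXᵢ, β + n).
Posterior mean = (α₀+S)/(β₀+n) = [n/(β₀+n)]·(S/n) + [β₀/(β₀+n)]·(α₀/β₀), so only n and β₀ enter the weight.
Weight on data w = n/(β₀+n) = 7/(5.63+7) = 7/12.63 = 0.5542.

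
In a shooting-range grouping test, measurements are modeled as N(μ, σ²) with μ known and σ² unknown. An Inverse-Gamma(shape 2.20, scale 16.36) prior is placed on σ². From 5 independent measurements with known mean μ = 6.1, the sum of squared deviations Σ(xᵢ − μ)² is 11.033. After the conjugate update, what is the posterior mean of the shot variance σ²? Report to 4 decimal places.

With known mean μ and an Inverse-Gamma(α, β) prior on σ², the Normal likelihood is conjugate: posterior is Inv-Gamma(α + n/2, β + Σ(xᵢ−μ)²/2).
Posterior: Inv-Gamma(2.20 + 5/2, 16.36 + 11.033/2) = Inv-Gamma(4.70, 21.8765).
E[σ²|data] = β/(α−1) = 21.8765/3.70 = 5.9126.

5.9126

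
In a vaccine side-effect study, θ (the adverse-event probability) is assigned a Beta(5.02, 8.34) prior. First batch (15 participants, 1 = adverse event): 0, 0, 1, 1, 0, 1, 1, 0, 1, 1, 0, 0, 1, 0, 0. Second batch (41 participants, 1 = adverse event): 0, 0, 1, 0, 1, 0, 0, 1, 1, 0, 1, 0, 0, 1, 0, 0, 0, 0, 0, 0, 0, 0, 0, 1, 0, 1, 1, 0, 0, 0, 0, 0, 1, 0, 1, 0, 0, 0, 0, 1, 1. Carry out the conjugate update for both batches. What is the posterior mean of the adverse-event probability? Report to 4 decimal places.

0.3607

The Beta prior is conjugate to a Binomial/Bernoulli likelihood; the update adds successes to α and failures to β.
After batch 1: Beta(5.02+7, 8.34+8) = Beta(12.02, 16.34).
After batch 2: Beta(12.02+13, 16.34+28) = Beta(25.02, 44.34).
Posterior mean = α/(α+β) = 25.02/69.36 = 0.3607.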